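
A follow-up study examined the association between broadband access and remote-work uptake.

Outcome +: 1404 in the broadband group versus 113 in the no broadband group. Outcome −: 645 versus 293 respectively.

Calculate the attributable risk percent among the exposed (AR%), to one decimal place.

59.4

From the description: a = 1404, b = 645, c = 113, d = 293.
Risk in exposed = 1404/2049 = 0.68521; risk in unexposed = 113/406 = 0.27833.
RR = 0.68521/0.27833 = 2.46191
AR% = (RR − 1)/RR × 100 = (2.46191 − 1)/2.46191 × 100 = 59.3812%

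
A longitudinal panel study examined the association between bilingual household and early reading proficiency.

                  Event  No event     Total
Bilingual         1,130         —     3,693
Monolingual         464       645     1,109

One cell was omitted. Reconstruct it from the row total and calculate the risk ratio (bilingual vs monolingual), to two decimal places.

0.73

The missing cell is in the exposed row: 3693 − 1130 = 2563.
So a = 1130, b = 2563, c = 464, d = 645.
RR = [a/(a+b)] / [c/(c+d)] = (1130/3693) / (464/1109) = 0.30598/0.41839 = 0.73133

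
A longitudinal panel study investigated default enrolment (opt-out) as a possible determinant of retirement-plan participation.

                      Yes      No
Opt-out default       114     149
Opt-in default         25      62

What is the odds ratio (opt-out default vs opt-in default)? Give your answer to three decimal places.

1.897

Cells: a = 114, b = 149, c = 25, d = 62.
OR = (a·d)/(b·c) = (114 × 62) / (149 × 25) = 7068 / 3725 = 1.89745
The odds of retirement-plan participation are about 1.90 times as high in the opt-out default group.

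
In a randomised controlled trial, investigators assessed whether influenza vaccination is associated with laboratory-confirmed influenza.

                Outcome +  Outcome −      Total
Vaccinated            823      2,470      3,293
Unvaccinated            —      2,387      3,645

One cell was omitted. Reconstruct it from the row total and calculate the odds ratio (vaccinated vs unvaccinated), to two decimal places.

The missing cell is in the unexposed row: 3645 − 2387 = 1258.
So a = 823, b = 2470, c = 1258, d = 2387.
OR = (a·d)/(b·c) = (823 × 2387) / (2470 × 1258) = 1964501 / 3107260 = 0.63223

0.63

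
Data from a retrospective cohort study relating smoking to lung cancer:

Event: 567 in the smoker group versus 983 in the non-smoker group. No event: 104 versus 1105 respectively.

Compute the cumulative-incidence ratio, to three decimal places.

1.795

From the description: a = 567, b = 104, c = 983, d = 1105.
Risk in exposed = 567/671 = 0.84501; risk in unexposed = 983/2088 = 0.47079.
RR = 0.84501 / 0.47079 = 1.79489
The risk among the exposed is 1.79 times that among the unexposed.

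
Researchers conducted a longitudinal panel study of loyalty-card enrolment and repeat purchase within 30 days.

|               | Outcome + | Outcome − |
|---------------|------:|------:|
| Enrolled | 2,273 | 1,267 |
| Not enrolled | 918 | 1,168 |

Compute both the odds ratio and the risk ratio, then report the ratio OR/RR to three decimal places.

1.564

Cells: a = 2273, b = 1267, c = 918, d = 1168.
OR = (2273·1168)/(1267·918) = 2654864/1163106 = 2.28256
Risk in exposed = 2273/3540 = 0.64209; risk in unexposed = 918/2086 = 0.44008; RR = 1.45904
OR/RR = 2.28256 / 1.45904 = 1.56443
The outcome is not rare, so the OR lies further from 1 than the RR.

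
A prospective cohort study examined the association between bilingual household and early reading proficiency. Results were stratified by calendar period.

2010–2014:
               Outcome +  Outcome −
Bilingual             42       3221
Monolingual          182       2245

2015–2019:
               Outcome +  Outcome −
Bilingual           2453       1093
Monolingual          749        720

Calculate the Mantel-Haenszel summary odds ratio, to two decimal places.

1.38

OR_MH = Σ(aᵢdᵢ/nᵢ) / Σ(bᵢcᵢ/nᵢ), where nᵢ is the stratum total.
Stratum 1 (2010–2014): n = 5690; a·d/n = 42·2245/5690 = 16.5712; b·c/n = 3221·182/5690 = 103.0267
Stratum 2 (2015–2019): n = 5015; a·d/n = 2453·720/5015 = 352.1755; b·c/n = 1093·749/5015 = 163.2417
OR_MH = (16.5712 + 352.1755) / (103.0267 + 163.2417) = 368.7467 / 266.2684 = 1.38487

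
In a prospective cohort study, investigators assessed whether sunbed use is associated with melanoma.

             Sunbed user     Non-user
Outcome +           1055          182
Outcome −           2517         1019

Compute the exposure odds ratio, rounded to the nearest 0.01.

2.35

Reading the table with exposure as columns: a = 1055 (Sunbed user, case), b = 2517 (Sunbed user, non-case), c = 182 (Non-user, case), d = 1019.
OR = (a·d)/(b·c) = (1055 × 1019) / (2517 × 182) = 1075045 / 458094 = 2.34678
The odds of melanoma are about 2.35 times as high in the sunbed user group.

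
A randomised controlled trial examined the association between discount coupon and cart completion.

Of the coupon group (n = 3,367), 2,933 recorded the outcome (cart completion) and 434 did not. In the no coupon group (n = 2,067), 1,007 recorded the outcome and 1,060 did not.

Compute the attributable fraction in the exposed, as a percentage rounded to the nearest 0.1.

From the description: a = 2933, b = 434, c = 1007, d = 1060.
Risk in exposed = 2933/3367 = 0.87110; risk in unexposed = 1007/2067 = 0.48718.
RR = 0.87110/0.48718 = 1.78805
AR% = (RR − 1)/RR × 100 = (1.78805 − 1)/1.78805 × 100 = 44.0732%

44.1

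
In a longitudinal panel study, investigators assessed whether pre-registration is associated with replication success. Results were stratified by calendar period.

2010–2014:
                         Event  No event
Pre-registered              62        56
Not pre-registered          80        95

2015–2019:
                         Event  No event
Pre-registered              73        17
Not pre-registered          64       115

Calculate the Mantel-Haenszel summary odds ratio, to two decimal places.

2.65

OR_MH = Σ(aᵢdᵢ/nᵢ) / Σ(bᵢcᵢ/nᵢ), where nᵢ is the stratum total.
Stratum 1 (2010–2014): n = 293; a·d/n = 62·95/293 = 20.1024; b·c/n = 56·80/293 = 15.2901
Stratum 2 (2015–2019): n = 269; a·d/n = 73·115/269 = 31.2082; b·c/n = 17·64/269 = 4.0446
OR_MH = (20.1024 + 31.2082) / (15.2901 + 4.0446) = 51.3106 / 19.3347 = 2.65381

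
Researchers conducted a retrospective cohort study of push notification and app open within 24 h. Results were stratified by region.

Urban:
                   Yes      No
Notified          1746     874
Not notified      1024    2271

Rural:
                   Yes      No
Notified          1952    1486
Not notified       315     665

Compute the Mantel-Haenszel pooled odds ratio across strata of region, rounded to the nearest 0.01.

OR_MH = Σ(aᵢdᵢ/nᵢ) / Σ(bᵢcᵢ/nᵢ), where nᵢ is the stratum total.
Stratum 1 (Urban): n = 5915; a·d/n = 1746·2271/5915 = 670.3577; b·c/n = 874·1024/5915 = 151.3062
Stratum 2 (Rural): n = 4418; a·d/n = 1952·665/4418 = 293.8162; b·c/n = 1486·315/4418 = 105.9507
OR_MH = (670.3577 + 293.8162) / (151.3062 + 105.9507) = 964.1739 / 257.2568 = 3.74790

3.75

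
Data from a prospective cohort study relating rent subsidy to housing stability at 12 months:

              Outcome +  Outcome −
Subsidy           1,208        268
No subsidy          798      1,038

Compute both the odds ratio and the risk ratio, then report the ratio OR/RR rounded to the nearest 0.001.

Cells: a = 1208, b = 268, c = 798, d = 1038.
OR = (1208·1038)/(268·798) = 1253904/213864 = 5.86309
Risk in exposed = 1208/1476 = 0.81843; risk in unexposed = 798/1836 = 0.43464; RR = 1.88300
OR/RR = 5.86309 / 1.88300 = 3.11370
The outcome is not rare, so the OR lies further from 1 than the RR.

3.114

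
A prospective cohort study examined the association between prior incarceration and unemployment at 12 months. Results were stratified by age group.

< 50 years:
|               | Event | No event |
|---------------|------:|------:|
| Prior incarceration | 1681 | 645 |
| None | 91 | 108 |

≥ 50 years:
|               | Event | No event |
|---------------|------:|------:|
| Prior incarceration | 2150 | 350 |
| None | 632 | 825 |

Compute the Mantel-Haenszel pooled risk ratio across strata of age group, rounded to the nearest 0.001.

RR_MH = Σ(aᵢ·n₀ᵢ/nᵢ) / Σ(cᵢ·n₁ᵢ/nᵢ), with n₁ᵢ = aᵢ+bᵢ (exposed), n₀ᵢ = cᵢ+dᵢ (unexposed), nᵢ = n₁ᵢ+n₀ᵢ.
Stratum 1 (< 50 years): n₁ = 2326, n₀ = 199, n = 2525; a·n₀/n = 1681·199/2525 = 132.4828; c·n₁/n = 91·2326/2525 = 83.8281
Stratum 2 (≥ 50 years): n₁ = 2500, n₀ = 1457, n = 3957; a·n₀/n = 2150·1457/3957 = 791.6477; c·n₁/n = 632·2500/3957 = 399.2924
RR_MH = (132.4828 + 791.6477) / (83.8281 + 399.2924) = 924.1305 / 483.1205 = 1.91284

1.913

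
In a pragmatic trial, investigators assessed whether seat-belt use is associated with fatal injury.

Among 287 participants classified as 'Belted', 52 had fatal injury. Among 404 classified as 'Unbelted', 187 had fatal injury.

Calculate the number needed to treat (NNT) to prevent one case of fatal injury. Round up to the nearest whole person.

4

Risk in treated group = 52/287 = 0.18118; risk in control = 187/404 = 0.46287.
Absolute risk reduction = 0.46287 − 0.18118 = 0.28169
NNT = 1 / ARR = 1 / 0.28169 = 3.550 → round up → 4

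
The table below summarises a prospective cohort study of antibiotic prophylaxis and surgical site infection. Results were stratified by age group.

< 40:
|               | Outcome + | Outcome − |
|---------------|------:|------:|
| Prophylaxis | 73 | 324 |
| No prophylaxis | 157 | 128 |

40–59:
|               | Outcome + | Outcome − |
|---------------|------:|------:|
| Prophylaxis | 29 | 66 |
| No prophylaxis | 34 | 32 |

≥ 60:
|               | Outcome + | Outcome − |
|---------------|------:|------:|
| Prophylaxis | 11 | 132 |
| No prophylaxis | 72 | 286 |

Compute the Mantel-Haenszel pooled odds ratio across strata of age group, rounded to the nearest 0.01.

0.24

OR_MH = Σ(aᵢdᵢ/nᵢ) / Σ(bᵢcᵢ/nᵢ), where nᵢ is the stratum total.
Stratum 1 (< 40): n = 682; a·d/n = 73·128/682 = 13.7009; b·c/n = 324·157/682 = 74.5865
Stratum 2 (40–59): n = 161; a·d/n = 29·32/161 = 5.7640; b·c/n = 66·34/161 = 13.9379
Stratum 3 (≥ 60): n = 501; a·d/n = 11·286/501 = 6.2794; b·c/n = 132·72/501 = 18.9701
OR_MH = (13.7009 + 5.7640 + 6.2794) / (74.5865 + 13.9379 + 18.9701) = 25.7443 / 107.4945 = 0.23949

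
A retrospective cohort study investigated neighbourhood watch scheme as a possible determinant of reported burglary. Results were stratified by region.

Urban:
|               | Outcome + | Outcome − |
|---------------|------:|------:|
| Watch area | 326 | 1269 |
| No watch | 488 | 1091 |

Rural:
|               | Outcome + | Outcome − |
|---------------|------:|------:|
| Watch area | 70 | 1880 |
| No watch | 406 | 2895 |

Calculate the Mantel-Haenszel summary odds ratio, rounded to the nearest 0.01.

OR_MH = Σ(aᵢdᵢ/nᵢ) / Σ(bᵢcᵢ/nᵢ), where nᵢ is the stratum total.
Stratum 1 (Urban): n = 3174; a·d/n = 326·1091/3174 = 112.0561; b·c/n = 1269·488/3174 = 195.1078
Stratum 2 (Rural): n = 5251; a·d/n = 70·2895/5251 = 38.5926; b·c/n = 1880·406/5251 = 145.3590
OR_MH = (112.0561 + 38.5926) / (195.1078 + 145.3590) = 150.6487 / 340.4667 = 0.44248

0.44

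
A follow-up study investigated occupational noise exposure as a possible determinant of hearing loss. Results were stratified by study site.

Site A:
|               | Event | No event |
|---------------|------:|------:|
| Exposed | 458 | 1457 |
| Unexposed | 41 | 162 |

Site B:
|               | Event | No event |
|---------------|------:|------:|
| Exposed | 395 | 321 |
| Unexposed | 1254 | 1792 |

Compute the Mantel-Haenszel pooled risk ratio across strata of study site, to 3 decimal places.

1.319

RR_MH = Σ(aᵢ·n₀ᵢ/nᵢ) / Σ(cᵢ·n₁ᵢ/nᵢ), with n₁ᵢ = aᵢ+bᵢ (exposed), n₀ᵢ = cᵢ+dᵢ (unexposed), nᵢ = n₁ᵢ+n₀ᵢ.
Stratum 1 (Site A): n₁ = 1915, n₀ = 203, n = 2118; a·n₀/n = 458·203/2118 = 43.8971; c·n₁/n = 41·1915/2118 = 37.0703
Stratum 2 (Site B): n₁ = 716, n₀ = 3046, n = 3762; a·n₀/n = 395·3046/3762 = 319.8219; c·n₁/n = 1254·716/3762 = 238.6667
RR_MH = (43.8971 + 319.8219) / (37.0703 + 238.6667) = 363.7190 / 275.7370 = 1.31908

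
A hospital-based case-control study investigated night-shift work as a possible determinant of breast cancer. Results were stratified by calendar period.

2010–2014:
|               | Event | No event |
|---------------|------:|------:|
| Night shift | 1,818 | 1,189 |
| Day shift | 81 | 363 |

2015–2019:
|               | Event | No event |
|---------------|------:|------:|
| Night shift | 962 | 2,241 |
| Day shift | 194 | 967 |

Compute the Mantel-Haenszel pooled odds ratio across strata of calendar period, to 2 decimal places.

OR_MH = Σ(aᵢdᵢ/nᵢ) / Σ(bᵢcᵢ/nᵢ), where nᵢ is the stratum total.
Stratum 1 (2010–2014): n = 3451; a·d/n = 1818·363/3451 = 191.2298; b·c/n = 1189·81/3451 = 27.9076
Stratum 2 (2015–2019): n = 4364; a·d/n = 962·967/4364 = 213.1654; b·c/n = 2241·194/4364 = 99.6228
OR_MH = (191.2298 + 213.1654) / (27.9076 + 99.6228) = 404.3952 / 127.5304 = 3.17097

3.17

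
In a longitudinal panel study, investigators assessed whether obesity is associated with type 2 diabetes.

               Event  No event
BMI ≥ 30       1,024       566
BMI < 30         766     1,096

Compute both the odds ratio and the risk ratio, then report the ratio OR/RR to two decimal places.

1.65

Cells: a = 1024, b = 566, c = 766, d = 1096.
OR = (1024·1096)/(566·766) = 1122304/433556 = 2.58860
Risk in exposed = 1024/1590 = 0.64403; risk in unexposed = 766/1862 = 0.41139; RR = 1.56550
OR/RR = 2.58860 / 1.56550 = 1.65353
The outcome is not rare, so the OR lies further from 1 than the RR.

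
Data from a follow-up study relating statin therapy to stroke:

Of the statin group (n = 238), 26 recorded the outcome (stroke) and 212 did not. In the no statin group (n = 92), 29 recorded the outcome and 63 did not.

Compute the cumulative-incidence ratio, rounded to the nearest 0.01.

0.35

From the description: a = 26, b = 212, c = 29, d = 63.
Risk in exposed = 26/238 = 0.10924; risk in unexposed = 29/92 = 0.31522.
RR = 0.10924 / 0.31522 = 0.34657
The risk is 65% lower among the exposed than among the unexposed.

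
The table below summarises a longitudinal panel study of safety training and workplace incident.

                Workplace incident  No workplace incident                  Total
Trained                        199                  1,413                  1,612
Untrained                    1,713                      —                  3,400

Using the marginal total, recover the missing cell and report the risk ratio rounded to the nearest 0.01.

0.25

The missing cell is in the unexposed row: 3400 − 1713 = 1687.
So a = 199, b = 1413, c = 1713, d = 1687.
RR = [a/(a+b)] / [c/(c+d)] = (199/1612) / (1713/3400) = 0.12345/0.50382 = 0.24502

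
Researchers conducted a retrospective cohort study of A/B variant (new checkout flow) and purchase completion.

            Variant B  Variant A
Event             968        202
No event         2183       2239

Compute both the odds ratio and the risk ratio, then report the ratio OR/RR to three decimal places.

Reading the table with exposure as columns: a = 968 (Variant B, case), b = 2183 (Variant B, non-case), c = 202 (Variant A, case), d = 2239.
OR = (968·2239)/(2183·202) = 2167352/440966 = 4.91501
Risk in exposed = 968/3151 = 0.30720; risk in unexposed = 202/2441 = 0.08275; RR = 3.71230
OR/RR = 4.91501 / 3.71230 = 1.32398
The outcome is not rare, so the OR lies further from 1 than the RR.

1.324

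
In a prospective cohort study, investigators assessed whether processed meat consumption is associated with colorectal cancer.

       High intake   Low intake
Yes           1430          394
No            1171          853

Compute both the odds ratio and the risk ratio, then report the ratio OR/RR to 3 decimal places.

Reading the table with exposure as columns: a = 1430 (High intake, case), b = 1171 (High intake, non-case), c = 394 (Low intake, case), d = 853.
OR = (1430·853)/(1171·394) = 1219790/461374 = 2.64382
Risk in exposed = 1430/2601 = 0.54979; risk in unexposed = 394/1247 = 0.31596; RR = 1.74007
OR/RR = 2.64382 / 1.74007 = 1.51938
The outcome is not rare, so the OR lies further from 1 than the RR.

1.519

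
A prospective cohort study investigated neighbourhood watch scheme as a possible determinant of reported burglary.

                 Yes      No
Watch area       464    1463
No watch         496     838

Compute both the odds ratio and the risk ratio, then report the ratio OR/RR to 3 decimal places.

0.827

Cells: a = 464, b = 1463, c = 496, d = 838.
OR = (464·838)/(1463·496) = 388832/725648 = 0.53584
Risk in exposed = 464/1927 = 0.24079; risk in unexposed = 496/1334 = 0.37181; RR = 0.64761
OR/RR = 0.53584 / 0.64761 = 0.82742
The outcome is not rare, so the OR lies further from 1 than the RR.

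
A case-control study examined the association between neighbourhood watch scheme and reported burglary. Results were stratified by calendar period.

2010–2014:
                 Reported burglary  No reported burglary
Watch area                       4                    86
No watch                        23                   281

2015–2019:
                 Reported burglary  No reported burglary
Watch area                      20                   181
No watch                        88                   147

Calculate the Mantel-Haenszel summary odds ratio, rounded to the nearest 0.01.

OR_MH = Σ(aᵢdᵢ/nᵢ) / Σ(bᵢcᵢ/nᵢ), where nᵢ is the stratum total.
Stratum 1 (2010–2014): n = 394; a·d/n = 4·281/394 = 2.8528; b·c/n = 86·23/394 = 5.0203
Stratum 2 (2015–2019): n = 436; a·d/n = 20·147/436 = 6.7431; b·c/n = 181·88/436 = 36.5321
OR_MH = (2.8528 + 6.7431) / (5.0203 + 36.5321) = 9.5959 / 41.5524 = 0.23094

0.23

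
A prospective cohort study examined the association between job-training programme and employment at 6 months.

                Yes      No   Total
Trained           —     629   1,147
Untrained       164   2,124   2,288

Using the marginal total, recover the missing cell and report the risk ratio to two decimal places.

The missing cell is in the exposed row: 1147 − 629 = 518.
So a = 518, b = 629, c = 164, d = 2124.
RR = [a/(a+b)] / [c/(c+d)] = (518/1147) / (164/2288) = 0.45161/0.07168 = 6.30055

6.30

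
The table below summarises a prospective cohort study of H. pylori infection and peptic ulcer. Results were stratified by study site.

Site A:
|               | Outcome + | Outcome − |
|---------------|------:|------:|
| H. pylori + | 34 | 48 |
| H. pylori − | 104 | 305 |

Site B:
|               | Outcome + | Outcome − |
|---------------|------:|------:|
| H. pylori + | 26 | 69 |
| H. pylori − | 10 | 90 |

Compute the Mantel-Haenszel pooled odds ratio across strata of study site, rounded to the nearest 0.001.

OR_MH = Σ(aᵢdᵢ/nᵢ) / Σ(bᵢcᵢ/nᵢ), where nᵢ is the stratum total.
Stratum 1 (Site A): n = 491; a·d/n = 34·305/491 = 21.1202; b·c/n = 48·104/491 = 10.1670
Stratum 2 (Site B): n = 195; a·d/n = 26·90/195 = 12.0000; b·c/n = 69·10/195 = 3.5385
OR_MH = (21.1202 + 12.0000) / (10.1670 + 3.5385) = 33.1202 / 13.7055 = 2.41657

2.417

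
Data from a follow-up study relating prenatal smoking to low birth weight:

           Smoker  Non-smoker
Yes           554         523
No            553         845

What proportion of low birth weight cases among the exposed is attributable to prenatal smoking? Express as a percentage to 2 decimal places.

23.61

Reading the table with exposure as columns: a = 554 (Smoker, case), b = 553 (Smoker, non-case), c = 523 (Non-smoker, case), d = 845.
Risk in exposed = 554/1107 = 0.50045; risk in unexposed = 523/1368 = 0.38231.
RR = 0.50045/0.38231 = 1.30902
AR% = (RR − 1)/RR × 100 = (1.30902 − 1)/1.30902 × 100 = 23.6070%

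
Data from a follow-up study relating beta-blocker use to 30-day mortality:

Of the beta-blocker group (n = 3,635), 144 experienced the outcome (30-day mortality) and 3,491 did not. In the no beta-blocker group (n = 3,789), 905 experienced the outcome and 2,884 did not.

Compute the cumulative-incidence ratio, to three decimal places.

0.166

From the description: a = 144, b = 3491, c = 905, d = 2884.
Risk in exposed = 144/3635 = 0.03961; risk in unexposed = 905/3789 = 0.23885.
RR = 0.03961 / 0.23885 = 0.16586
The risk is 83% lower among the exposed than among the unexposed.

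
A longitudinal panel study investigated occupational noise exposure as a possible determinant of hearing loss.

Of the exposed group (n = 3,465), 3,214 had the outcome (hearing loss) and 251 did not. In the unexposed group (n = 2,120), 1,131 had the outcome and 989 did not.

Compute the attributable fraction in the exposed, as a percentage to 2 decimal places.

From the description: a = 3214, b = 251, c = 1131, d = 989.
Risk in exposed = 3214/3465 = 0.92756; risk in unexposed = 1131/2120 = 0.53349.
RR = 0.92756/0.53349 = 1.73866
AR% = (RR − 1)/RR × 100 = (1.73866 − 1)/1.73866 × 100 = 42.4846%

42.48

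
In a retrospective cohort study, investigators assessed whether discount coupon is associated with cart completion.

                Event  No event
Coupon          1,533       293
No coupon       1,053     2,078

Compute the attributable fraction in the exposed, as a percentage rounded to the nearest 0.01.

59.94

Cells: a = 1533, b = 293, c = 1053, d = 2078.
Risk in exposed = 1533/1826 = 0.83954; risk in unexposed = 1053/3131 = 0.33631.
RR = 0.83954/0.33631 = 2.49630
AR% = (RR − 1)/RR × 100 = (2.49630 − 1)/2.49630 × 100 = 59.9406%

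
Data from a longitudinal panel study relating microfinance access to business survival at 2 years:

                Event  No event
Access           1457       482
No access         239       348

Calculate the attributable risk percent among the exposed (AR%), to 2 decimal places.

Cells: a = 1457, b = 482, c = 239, d = 348.
Risk in exposed = 1457/1939 = 0.75142; risk in unexposed = 239/587 = 0.40716.
RR = 0.75142/0.40716 = 1.84553
AR% = (RR − 1)/RR × 100 = (1.84553 − 1)/1.84553 × 100 = 45.8151%

45.82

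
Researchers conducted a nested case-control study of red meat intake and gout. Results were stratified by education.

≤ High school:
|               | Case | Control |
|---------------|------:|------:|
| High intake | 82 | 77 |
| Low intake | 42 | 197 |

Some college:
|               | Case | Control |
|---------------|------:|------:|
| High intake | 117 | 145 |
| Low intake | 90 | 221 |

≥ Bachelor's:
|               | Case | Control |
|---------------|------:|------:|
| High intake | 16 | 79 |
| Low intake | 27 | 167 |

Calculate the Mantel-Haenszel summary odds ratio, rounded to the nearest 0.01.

2.48

OR_MH = Σ(aᵢdᵢ/nᵢ) / Σ(bᵢcᵢ/nᵢ), where nᵢ is the stratum total.
Stratum 1 (≤ High school): n = 398; a·d/n = 82·197/398 = 40.5879; b·c/n = 77·42/398 = 8.1256
Stratum 2 (Some college): n = 573; a·d/n = 117·221/573 = 45.1257; b·c/n = 145·90/573 = 22.7749
Stratum 3 (≥ Bachelor's): n = 289; a·d/n = 16·167/289 = 9.2457; b·c/n = 79·27/289 = 7.3806
OR_MH = (40.5879 + 45.1257 + 9.2457) / (8.1256 + 22.7749 + 7.3806) = 94.9593 / 38.2811 = 2.48058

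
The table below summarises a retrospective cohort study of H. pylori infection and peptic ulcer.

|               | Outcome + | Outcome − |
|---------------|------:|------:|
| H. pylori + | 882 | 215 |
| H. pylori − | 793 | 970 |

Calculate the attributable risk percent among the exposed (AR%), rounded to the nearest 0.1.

44.1

Cells: a = 882, b = 215, c = 793, d = 970.
Risk in exposed = 882/1097 = 0.80401; risk in unexposed = 793/1763 = 0.44980.
RR = 0.80401/0.44980 = 1.78748
AR% = (RR − 1)/RR × 100 = (1.78748 − 1)/1.78748 × 100 = 44.0553%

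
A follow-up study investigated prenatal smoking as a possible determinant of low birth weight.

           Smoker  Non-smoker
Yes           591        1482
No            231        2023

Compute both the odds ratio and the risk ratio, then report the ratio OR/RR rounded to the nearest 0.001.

Reading the table with exposure as columns: a = 591 (Smoker, case), b = 231 (Smoker, non-case), c = 1482 (Non-smoker, case), d = 2023.
OR = (591·2023)/(231·1482) = 1195593/342342 = 3.49239
Risk in exposed = 591/822 = 0.71898; risk in unexposed = 1482/3505 = 0.42282; RR = 1.70042
OR/RR = 3.49239 / 1.70042 = 2.05385
The outcome is not rare, so the OR lies further from 1 than the RR.

2.054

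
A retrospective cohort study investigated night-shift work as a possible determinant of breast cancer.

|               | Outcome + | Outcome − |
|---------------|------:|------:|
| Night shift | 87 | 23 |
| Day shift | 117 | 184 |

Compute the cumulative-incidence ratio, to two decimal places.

2.03

Cells: a = 87, b = 23, c = 117, d = 184.
Risk in exposed = 87/110 = 0.79091; risk in unexposed = 117/301 = 0.38870.
RR = 0.79091 / 0.38870 = 2.03473
The risk among the exposed is 2.03 times that among the unexposed.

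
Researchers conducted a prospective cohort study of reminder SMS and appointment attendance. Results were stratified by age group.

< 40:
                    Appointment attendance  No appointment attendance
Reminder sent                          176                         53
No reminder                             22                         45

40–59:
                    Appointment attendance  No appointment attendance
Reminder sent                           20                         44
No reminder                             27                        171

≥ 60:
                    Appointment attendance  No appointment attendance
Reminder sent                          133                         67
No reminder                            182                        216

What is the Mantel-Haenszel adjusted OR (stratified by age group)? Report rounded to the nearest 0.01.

OR_MH = Σ(aᵢdᵢ/nᵢ) / Σ(bᵢcᵢ/nᵢ), where nᵢ is the stratum total.
Stratum 1 (< 40): n = 296; a·d/n = 176·45/296 = 26.7568; b·c/n = 53·22/296 = 3.9392
Stratum 2 (40–59): n = 262; a·d/n = 20·171/262 = 13.0534; b·c/n = 44·27/262 = 4.5344
Stratum 3 (≥ 60): n = 598; a·d/n = 133·216/598 = 48.0401; b·c/n = 67·182/598 = 20.3913
OR_MH = (26.7568 + 13.0534 + 48.0401) / (3.9392 + 4.5344 + 20.3913) = 87.8503 / 28.8648 = 3.04351

3.04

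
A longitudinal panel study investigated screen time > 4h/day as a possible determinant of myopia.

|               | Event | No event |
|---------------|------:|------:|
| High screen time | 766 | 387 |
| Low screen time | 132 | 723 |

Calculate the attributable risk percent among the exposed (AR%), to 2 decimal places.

Cells: a = 766, b = 387, c = 132, d = 723.
Risk in exposed = 766/1153 = 0.66435; risk in unexposed = 132/855 = 0.15439.
RR = 0.66435/0.15439 = 4.30320
AR% = (RR − 1)/RR × 100 = (4.30320 − 1)/4.30320 × 100 = 76.7615%

76.76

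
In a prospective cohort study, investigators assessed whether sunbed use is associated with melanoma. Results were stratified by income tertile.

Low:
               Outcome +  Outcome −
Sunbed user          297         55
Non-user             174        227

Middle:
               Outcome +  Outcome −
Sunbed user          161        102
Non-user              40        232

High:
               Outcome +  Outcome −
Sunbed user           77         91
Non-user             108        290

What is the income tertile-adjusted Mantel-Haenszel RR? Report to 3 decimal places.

RR_MH = Σ(aᵢ·n₀ᵢ/nᵢ) / Σ(cᵢ·n₁ᵢ/nᵢ), with n₁ᵢ = aᵢ+bᵢ (exposed), n₀ᵢ = cᵢ+dᵢ (unexposed), nᵢ = n₁ᵢ+n₀ᵢ.
Stratum 1 (Low): n₁ = 352, n₀ = 401, n = 753; a·n₀/n = 297·401/753 = 158.1633; c·n₁/n = 174·352/753 = 81.3386
Stratum 2 (Middle): n₁ = 263, n₀ = 272, n = 535; a·n₀/n = 161·272/535 = 81.8542; c·n₁/n = 40·263/535 = 19.6636
Stratum 3 (High): n₁ = 168, n₀ = 398, n = 566; a·n₀/n = 77·398/566 = 54.1449; c·n₁/n = 108·168/566 = 32.0565
RR_MH = (158.1633 + 81.8542 + 54.1449) / (81.3386 + 19.6636 + 32.0565) = 294.1624 / 133.0587 = 2.21077

2.211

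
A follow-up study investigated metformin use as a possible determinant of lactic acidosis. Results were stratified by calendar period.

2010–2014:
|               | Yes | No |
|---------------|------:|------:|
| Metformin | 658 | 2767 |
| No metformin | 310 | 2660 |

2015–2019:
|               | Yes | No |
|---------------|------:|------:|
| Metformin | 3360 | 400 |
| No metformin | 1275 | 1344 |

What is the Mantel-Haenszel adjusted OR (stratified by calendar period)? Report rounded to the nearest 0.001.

4.585

OR_MH = Σ(aᵢdᵢ/nᵢ) / Σ(bᵢcᵢ/nᵢ), where nᵢ is the stratum total.
Stratum 1 (2010–2014): n = 6395; a·d/n = 658·2660/6395 = 273.6951; b·c/n = 2767·310/6395 = 134.1314
Stratum 2 (2015–2019): n = 6379; a·d/n = 3360·1344/6379 = 707.9229; b·c/n = 400·1275/6379 = 79.9498
OR_MH = (273.6951 + 707.9229) / (134.1314 + 79.9498) = 981.6179 / 214.0812 = 4.58526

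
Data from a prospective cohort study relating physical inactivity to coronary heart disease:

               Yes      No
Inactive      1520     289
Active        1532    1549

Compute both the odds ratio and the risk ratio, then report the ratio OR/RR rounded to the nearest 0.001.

Cells: a = 1520, b = 289, c = 1532, d = 1549.
OR = (1520·1549)/(289·1532) = 2354480/442748 = 5.31788
Risk in exposed = 1520/1809 = 0.84024; risk in unexposed = 1532/3081 = 0.49724; RR = 1.68981
OR/RR = 5.31788 / 1.68981 = 3.14703
The outcome is not rare, so the OR lies further from 1 than the RR.

3.147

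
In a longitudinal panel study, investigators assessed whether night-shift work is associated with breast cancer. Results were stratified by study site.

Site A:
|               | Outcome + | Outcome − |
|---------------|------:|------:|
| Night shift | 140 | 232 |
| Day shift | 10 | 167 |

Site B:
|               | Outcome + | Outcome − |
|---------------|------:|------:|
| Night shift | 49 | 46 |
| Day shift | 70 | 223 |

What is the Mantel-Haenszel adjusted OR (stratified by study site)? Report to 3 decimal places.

OR_MH = Σ(aᵢdᵢ/nᵢ) / Σ(bᵢcᵢ/nᵢ), where nᵢ is the stratum total.
Stratum 1 (Site A): n = 549; a·d/n = 140·167/549 = 42.5865; b·c/n = 232·10/549 = 4.2259
Stratum 2 (Site B): n = 388; a·d/n = 49·223/388 = 28.1624; b·c/n = 46·70/388 = 8.2990
OR_MH = (42.5865 + 28.1624) / (4.2259 + 8.2990) = 70.7489 / 12.5248 = 5.64869

5.649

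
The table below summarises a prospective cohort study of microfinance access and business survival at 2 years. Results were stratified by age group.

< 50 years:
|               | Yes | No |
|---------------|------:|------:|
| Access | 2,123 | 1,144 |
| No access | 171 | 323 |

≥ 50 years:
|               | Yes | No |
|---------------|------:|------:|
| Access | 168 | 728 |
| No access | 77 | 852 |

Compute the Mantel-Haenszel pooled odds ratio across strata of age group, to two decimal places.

3.15

OR_MH = Σ(aᵢdᵢ/nᵢ) / Σ(bᵢcᵢ/nᵢ), where nᵢ is the stratum total.
Stratum 1 (< 50 years): n = 3761; a·d/n = 2123·323/3761 = 182.3262; b·c/n = 1144·171/3761 = 52.0138
Stratum 2 (≥ 50 years): n = 1825; a·d/n = 168·852/1825 = 78.4307; b·c/n = 728·77/1825 = 30.7156
OR_MH = (182.3262 + 78.4307) / (52.0138 + 30.7156) = 260.7569 / 82.7294 = 3.15192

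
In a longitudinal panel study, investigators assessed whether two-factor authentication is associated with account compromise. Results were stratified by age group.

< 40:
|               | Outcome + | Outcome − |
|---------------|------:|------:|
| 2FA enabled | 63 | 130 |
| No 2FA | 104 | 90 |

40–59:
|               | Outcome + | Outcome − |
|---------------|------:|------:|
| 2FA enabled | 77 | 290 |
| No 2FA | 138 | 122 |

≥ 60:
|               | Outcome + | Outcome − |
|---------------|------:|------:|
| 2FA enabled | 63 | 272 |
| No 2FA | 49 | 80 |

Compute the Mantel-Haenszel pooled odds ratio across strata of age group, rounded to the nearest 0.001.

OR_MH = Σ(aᵢdᵢ/nᵢ) / Σ(bᵢcᵢ/nᵢ), where nᵢ is the stratum total.
Stratum 1 (< 40): n = 387; a·d/n = 63·90/387 = 14.6512; b·c/n = 130·104/387 = 34.9354
Stratum 2 (40–59): n = 627; a·d/n = 77·122/627 = 14.9825; b·c/n = 290·138/627 = 63.8278
Stratum 3 (≥ 60): n = 464; a·d/n = 63·80/464 = 10.8621; b·c/n = 272·49/464 = 28.7241
OR_MH = (14.6512 + 14.9825 + 10.8621) / (34.9354 + 63.8278 + 28.7241) = 40.4957 / 127.4873 = 0.31764

0.318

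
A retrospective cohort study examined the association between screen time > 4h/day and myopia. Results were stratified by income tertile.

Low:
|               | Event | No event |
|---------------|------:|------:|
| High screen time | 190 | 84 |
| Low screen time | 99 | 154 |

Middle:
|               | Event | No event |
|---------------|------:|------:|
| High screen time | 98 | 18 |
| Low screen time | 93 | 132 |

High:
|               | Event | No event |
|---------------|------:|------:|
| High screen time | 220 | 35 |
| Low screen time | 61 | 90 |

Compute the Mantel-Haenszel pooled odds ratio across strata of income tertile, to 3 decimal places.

5.481

OR_MH = Σ(aᵢdᵢ/nᵢ) / Σ(bᵢcᵢ/nᵢ), where nᵢ is the stratum total.
Stratum 1 (Low): n = 527; a·d/n = 190·154/527 = 55.5218; b·c/n = 84·99/527 = 15.7799
Stratum 2 (Middle): n = 341; a·d/n = 98·132/341 = 37.9355; b·c/n = 18·93/341 = 4.9091
Stratum 3 (High): n = 406; a·d/n = 220·90/406 = 48.7685; b·c/n = 35·61/406 = 5.2586
OR_MH = (55.5218 + 37.9355 + 48.7685) / (15.7799 + 4.9091 + 5.2586) = 142.2258 / 25.9476 = 5.48127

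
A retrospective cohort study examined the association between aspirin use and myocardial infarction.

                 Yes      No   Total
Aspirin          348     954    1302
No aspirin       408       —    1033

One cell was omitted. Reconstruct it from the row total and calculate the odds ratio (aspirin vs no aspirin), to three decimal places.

0.559

The missing cell is in the unexposed row: 1033 − 408 = 625.
So a = 348, b = 954, c = 408, d = 625.
OR = (a·d)/(b·c) = (348 × 625) / (954 × 408) = 217500 / 389232 = 0.55879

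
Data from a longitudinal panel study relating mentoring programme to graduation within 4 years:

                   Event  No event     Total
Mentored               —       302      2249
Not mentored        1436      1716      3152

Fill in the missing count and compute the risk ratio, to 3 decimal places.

The missing cell is in the exposed row: 2249 − 302 = 1947.
So a = 1947, b = 302, c = 1436, d = 1716.
RR = [a/(a+b)] / [c/(c+d)] = (1947/2249) / (1436/3152) = 0.86572/0.45558 = 1.90024

1.900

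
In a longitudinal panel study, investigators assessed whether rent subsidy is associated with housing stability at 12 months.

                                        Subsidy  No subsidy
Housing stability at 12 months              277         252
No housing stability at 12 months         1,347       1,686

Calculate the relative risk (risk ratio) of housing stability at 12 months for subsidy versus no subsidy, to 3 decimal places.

Reading the table with exposure as columns: a = 277 (Subsidy, case), b = 1347 (Subsidy, non-case), c = 252 (No subsidy, case), d = 1686.
Risk in exposed = 277/1624 = 0.17057; risk in unexposed = 252/1938 = 0.13003.
RR = 0.17057 / 0.13003 = 1.31174
The risk among the exposed is 1.31 times that among the unexposed.

1.312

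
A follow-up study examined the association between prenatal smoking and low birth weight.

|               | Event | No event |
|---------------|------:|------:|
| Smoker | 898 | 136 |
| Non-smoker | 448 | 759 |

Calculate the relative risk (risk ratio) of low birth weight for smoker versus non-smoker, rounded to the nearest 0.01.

2.34

Cells: a = 898, b = 136, c = 448, d = 759.
Risk in exposed = 898/1034 = 0.86847; risk in unexposed = 448/1207 = 0.37117.
RR = 0.86847 / 0.37117 = 2.33983
The risk among the exposed is 2.34 times that among the unexposed.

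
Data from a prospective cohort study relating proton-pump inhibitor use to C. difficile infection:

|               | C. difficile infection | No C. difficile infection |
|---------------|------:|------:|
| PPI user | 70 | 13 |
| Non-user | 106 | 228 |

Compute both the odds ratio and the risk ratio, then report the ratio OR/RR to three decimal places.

Cells: a = 70, b = 13, c = 106, d = 228.
OR = (70·228)/(13·106) = 15960/1378 = 11.58200
Risk in exposed = 70/83 = 0.84337; risk in unexposed = 106/334 = 0.31737; RR = 2.65742
OR/RR = 11.58200 / 2.65742 = 4.35836
The outcome is not rare, so the OR lies further from 1 than the RR.

4.358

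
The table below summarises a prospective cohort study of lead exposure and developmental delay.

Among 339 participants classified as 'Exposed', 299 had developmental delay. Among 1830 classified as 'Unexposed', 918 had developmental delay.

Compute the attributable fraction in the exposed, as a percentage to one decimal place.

43.1

From the description: a = 299, b = 40, c = 918, d = 912.
Risk in exposed = 299/339 = 0.88201; risk in unexposed = 918/1830 = 0.50164.
RR = 0.88201/0.50164 = 1.75825
AR% = (RR − 1)/RR × 100 = (1.75825 − 1)/1.75825 × 100 = 43.1252%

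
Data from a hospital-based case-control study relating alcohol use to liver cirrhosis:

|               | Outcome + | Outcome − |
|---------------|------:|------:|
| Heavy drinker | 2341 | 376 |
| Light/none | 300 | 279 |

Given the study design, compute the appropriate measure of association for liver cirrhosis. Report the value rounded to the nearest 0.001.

5.790

Cells: a = 2341, b = 376, c = 300, d = 279.
This is a hospital-based case-control study: participants were sampled on outcome status, so risks in the source population cannot be estimated directly — relative risk is not valid here. The odds ratio is the appropriate measure.
OR = (a·d)/(b·c) = (2341 × 279) / (376 × 300) = 653139 / 112800 = 5.79024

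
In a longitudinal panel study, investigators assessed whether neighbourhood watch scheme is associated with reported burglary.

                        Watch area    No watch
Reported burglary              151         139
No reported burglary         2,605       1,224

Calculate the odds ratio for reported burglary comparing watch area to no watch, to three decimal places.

Reading the table with exposure as columns: a = 151 (Watch area, case), b = 2605 (Watch area, non-case), c = 139 (No watch, case), d = 1224.
OR = (a·d)/(b·c) = (151 × 1224) / (2605 × 139) = 184824 / 362095 = 0.51043
Exposure is associated with lower odds of reported burglary (OR = 0.51 < 1).

0.510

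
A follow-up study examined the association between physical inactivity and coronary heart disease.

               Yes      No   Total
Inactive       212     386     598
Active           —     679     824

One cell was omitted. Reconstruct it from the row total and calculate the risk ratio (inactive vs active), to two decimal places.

The missing cell is in the unexposed row: 824 − 679 = 145.
So a = 212, b = 386, c = 145, d = 679.
RR = [a/(a+b)] / [c/(c+d)] = (212/598) / (145/824) = 0.35452/0.17597 = 2.01462

2.01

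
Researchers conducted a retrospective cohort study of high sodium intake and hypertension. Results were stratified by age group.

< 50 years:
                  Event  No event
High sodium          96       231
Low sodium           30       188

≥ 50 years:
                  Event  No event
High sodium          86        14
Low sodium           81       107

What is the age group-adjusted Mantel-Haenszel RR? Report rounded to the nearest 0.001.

RR_MH = Σ(aᵢ·n₀ᵢ/nᵢ) / Σ(cᵢ·n₁ᵢ/nᵢ), with n₁ᵢ = aᵢ+bᵢ (exposed), n₀ᵢ = cᵢ+dᵢ (unexposed), nᵢ = n₁ᵢ+n₀ᵢ.
Stratum 1 (< 50 years): n₁ = 327, n₀ = 218, n = 545; a·n₀/n = 96·218/545 = 38.4000; c·n₁/n = 30·327/545 = 18.0000
Stratum 2 (≥ 50 years): n₁ = 100, n₀ = 188, n = 288; a·n₀/n = 86·188/288 = 56.1389; c·n₁/n = 81·100/288 = 28.1250
RR_MH = (38.4000 + 56.1389) / (18.0000 + 28.1250) = 94.5389 / 46.1250 = 2.04962

2.050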